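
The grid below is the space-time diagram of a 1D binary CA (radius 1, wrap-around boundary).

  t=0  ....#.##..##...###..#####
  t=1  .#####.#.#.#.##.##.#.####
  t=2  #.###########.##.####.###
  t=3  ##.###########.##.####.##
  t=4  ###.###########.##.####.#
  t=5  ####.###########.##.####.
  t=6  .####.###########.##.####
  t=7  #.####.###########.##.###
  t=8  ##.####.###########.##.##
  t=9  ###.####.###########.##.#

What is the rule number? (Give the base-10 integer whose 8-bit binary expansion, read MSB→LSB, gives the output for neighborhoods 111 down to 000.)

  nb ###: next=#  (t=0,i=16, bit7=1)
  nb ##.: next=#  (t=0,i=7, bit6=1)
  nb #.#: next=#  (t=0,i=5, bit5=1)
  nb #..: next=.  (t=0,i=0, bit4=0)
  nb .##: next=.  (t=0,i=6, bit3=0)
  nb .#.: next=#  (t=0,i=4, bit2=1)
  nb ..#: next=#  (t=0,i=3, bit1=1)
  nb ...: next=#  (t=0,i=1, bit0=1)
  bits 11100111 = 231

231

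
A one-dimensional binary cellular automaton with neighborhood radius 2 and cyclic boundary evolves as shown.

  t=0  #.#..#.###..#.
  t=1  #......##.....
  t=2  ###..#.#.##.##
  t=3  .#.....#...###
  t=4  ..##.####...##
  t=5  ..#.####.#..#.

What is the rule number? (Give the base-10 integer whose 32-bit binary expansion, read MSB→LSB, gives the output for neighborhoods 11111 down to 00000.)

1772208470

  nb #####: next=.  (t=2,i=0, bit31=0)
  nb ####.: next=#  (t=2,i=1, bit30=1)
  nb ###.#: next=#  (t=3,i=13, bit29=1)
  nb ###..: next=.  (t=0,i=9, bit28=0)
  nb ##.##: next=#  (t=2,i=11, bit27=1)
  nb ##.#.: next=.  (t=3,i=0, bit26=0)
  nb ##..#: next=.  (t=0,i=10, bit25=0)
  nb ##...: next=#  (t=1,i=9, bit24=1)
  nb #.###: next=#  (t=0,i=7, bit23=1)
  nb #.##.: next=.  (t=2,i=9, bit22=0)
  nb #.#.#: next=#  (t=0,i=0, bit21=1)
  nb #.#..: next=.  (t=0,i=2, bit20=0)
  nb #..##: next=.  (t=4,i=1, bit19=0)
  nb #..#.: next=.  (t=0,i=4, bit18=0)
  nb #...#: next=.  (t=3,i=9, bit17=0)
  nb #....: next=#  (t=1,i=2, bit16=1)
  nb .####: next=#  (t=2,i=13, bit15=1)
  nb .###.: next=#  (t=0,i=8, bit14=1)
  nb .##.#: next=.  (t=2,i=10, bit13=0)
  nb .##..: next=.  (t=1,i=8, bit12=0)
  nb .#.##: next=.  (t=0,i=6, bit11=0)
  nb .#.#.: next=.  (t=0,i=1, bit10=0)
  nb .#..#: next=.  (t=0,i=3, bit9=0)
  nb .#...: next=#  (t=1,i=1, bit8=1)
  nb ..###: next=.  (t=3,i=11, bit7=0)
  nb ..##.: next=#  (t=1,i=7, bit6=1)
  nb ..#.#: next=.  (t=0,i=5, bit5=0)
  nb ..#..: next=#  (t=1,i=0, bit4=1)
  nb ...##: next=.  (t=1,i=6, bit3=0)
  nb ...#.: next=#  (t=1,i=13, bit2=1)
  nb ....#: next=#  (t=1,i=5, bit1=1)
  nb .....: next=.  (t=1,i=3, bit0=0)
  bits 01101001101000011100000101010110 = 1772208470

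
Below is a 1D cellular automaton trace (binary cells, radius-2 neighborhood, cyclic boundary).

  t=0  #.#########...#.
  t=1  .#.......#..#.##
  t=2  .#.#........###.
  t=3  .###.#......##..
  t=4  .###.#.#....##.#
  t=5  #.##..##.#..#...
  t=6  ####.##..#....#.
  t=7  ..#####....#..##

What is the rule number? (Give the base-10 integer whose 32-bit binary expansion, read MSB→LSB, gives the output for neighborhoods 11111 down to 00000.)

  [31] ##### => .  t=0,i=4
  [30] ####. => #  t=0,i=9
  [29] ###.# => #  t=3,i=3
  [28] ###.. => .  t=0,i=10
  [27] ##.## => #  t=6,i=4
  [26] ##.#. => .  t=1,i=0
  [25] ##..# => .  t=2,i=15
  [24] ##... => .  t=0,i=11
  [23] #.### => .  t=0,i=2
  [22] #.##. => #  t=1,i=14
  [21] #.#.# => .  t=0,i=0
  [20] #.#.. => #  t=1,i=1
  [19] #..## => #  t=5,i=5
  [18] #..#. => .  t=1,i=11
  [17] #...# => #  t=0,i=12
  [16] #.... => #  t=1,i=3
  [15] .#### => .  t=0,i=3
  [14] .###. => #  t=2,i=13
  [13] .##.# => .  t=1,i=15
  [12] .##.. => #  t=3,i=13
  [11] .#.## => #  t=0,i=1
  [10] .#.#. => #  t=0,i=15
  [9] .#..# => .  t=1,i=10
  [8] .#... => .  t=1,i=2
  [7] ..### => #  t=2,i=12
  [6] ..##. => #  t=3,i=12
  [5] ..#.# => #  t=0,i=14
  [4] ..#.. => .  t=1,i=9
  [3] ...## => .  t=2,i=11
  [2] ...#. => .  t=0,i=13
  [1] ....# => .  t=1,i=7
  [0] ..... => .  t=1,i=4
  bits 01101000010110110101110011100000 = 1750818016

1750818016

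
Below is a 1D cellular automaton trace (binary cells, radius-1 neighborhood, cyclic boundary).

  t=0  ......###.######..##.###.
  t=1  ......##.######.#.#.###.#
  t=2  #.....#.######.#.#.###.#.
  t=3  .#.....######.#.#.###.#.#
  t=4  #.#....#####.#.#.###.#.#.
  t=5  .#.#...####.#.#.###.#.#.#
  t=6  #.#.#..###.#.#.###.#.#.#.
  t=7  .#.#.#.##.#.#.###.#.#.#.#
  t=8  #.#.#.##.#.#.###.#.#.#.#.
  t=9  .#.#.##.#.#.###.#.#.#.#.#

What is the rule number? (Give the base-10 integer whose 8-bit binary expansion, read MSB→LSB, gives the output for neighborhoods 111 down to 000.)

  nb ###: next=#  (t=0,i=7, bit7=1)
  nb ##.: next=.  (t=0,i=8, bit6=0)
  nb #.#: next=#  (t=0,i=9, bit5=1)
  nb #..: next=#  (t=0,i=16, bit4=1)
  nb .##: next=#  (t=0,i=6, bit3=1)
  nb .#.: next=.  (t=1,i=16, bit2=0)
  nb ..#: next=.  (t=0,i=5, bit1=0)
  nb ...: next=.  (t=0,i=0, bit0=0)
  bits 10111000 = 184

184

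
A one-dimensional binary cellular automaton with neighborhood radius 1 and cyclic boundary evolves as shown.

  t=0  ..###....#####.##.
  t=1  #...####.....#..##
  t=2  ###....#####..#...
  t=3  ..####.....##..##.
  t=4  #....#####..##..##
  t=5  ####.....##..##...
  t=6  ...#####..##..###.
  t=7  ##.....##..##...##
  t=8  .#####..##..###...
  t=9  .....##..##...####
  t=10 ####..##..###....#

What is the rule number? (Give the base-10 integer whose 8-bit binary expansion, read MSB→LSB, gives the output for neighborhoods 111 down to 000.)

81

  ### -> .   bit 7 = 0  t=0,i=3
  ##. -> #   bit 6 = 1  t=0,i=4
  #.# -> .   bit 5 = 0  t=0,i=14
  #.. -> #   bit 4 = 1  t=0,i=5
  .## -> .   bit 3 = 0  t=0,i=2
  .#. -> .   bit 2 = 0  t=1,i=13
  ..# -> .   bit 1 = 0  t=0,i=1
  ... -> #   bit 0 = 1  t=0,i=0
  bits 01010001 = 81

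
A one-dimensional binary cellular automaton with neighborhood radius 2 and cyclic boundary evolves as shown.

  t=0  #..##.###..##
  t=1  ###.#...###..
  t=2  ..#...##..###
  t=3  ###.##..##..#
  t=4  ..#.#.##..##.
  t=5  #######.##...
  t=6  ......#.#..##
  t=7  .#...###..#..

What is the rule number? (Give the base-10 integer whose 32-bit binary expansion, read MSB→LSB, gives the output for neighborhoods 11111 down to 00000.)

846146620

  #####|.  b31=0 t=5,i=2
  ####.|.  b30=0 t=3,i=1
  ###.#|#  b29=1 t=1,i=2
  ###..|#  b28=1 t=0,i=0
  ##.##|.  b27=0 t=0,i=5
  ##.#.|.  b26=0 t=1,i=3
  ##..#|#  b25=1 t=0,i=1
  ##...|.  b24=0 t=4,i=12
  #.###|.  b23=0 t=0,i=6
  #.##.|#  b22=1 t=3,i=4
  #.#.#|#  b21=1 t=4,i=4
  #.#..|.  b20=0 t=1,i=4
  #..##|#  b19=1 t=0,i=2
  #..#.|#  b18=1 t=2,i=1
  #...#|#  b17=1 t=1,i=6
  #....|#  b16=1 t=6,i=1
  .####|.  b15=0 t=3,i=0
  .###.|.  b14=0 t=0,i=7
  .##.#|#  b13=1 t=0,i=4
  .##..|.  b12=0 t=2,i=7
  .#.##|#  b11=1 t=4,i=5
  .#.#.|#  b10=1 t=4,i=3
  .#..#|.  b9=0 t=6,i=9
  .#...|.  b8=0 t=1,i=5
  ..###|.  b7=0 t=0,i=11
  ..##.|.  b6=0 t=0,i=3
  ..#.#|#  b5=1 t=4,i=2
  ..#..|#  b4=1 t=2,i=2
  ...##|#  b3=1 t=1,i=7
  ...#.|#  b2=1 t=4,i=1
  ....#|.  b1=0 t=6,i=4
  .....|.  b0=0 t=6,i=2
  bits 00110010011011110010110000111100 = 846146620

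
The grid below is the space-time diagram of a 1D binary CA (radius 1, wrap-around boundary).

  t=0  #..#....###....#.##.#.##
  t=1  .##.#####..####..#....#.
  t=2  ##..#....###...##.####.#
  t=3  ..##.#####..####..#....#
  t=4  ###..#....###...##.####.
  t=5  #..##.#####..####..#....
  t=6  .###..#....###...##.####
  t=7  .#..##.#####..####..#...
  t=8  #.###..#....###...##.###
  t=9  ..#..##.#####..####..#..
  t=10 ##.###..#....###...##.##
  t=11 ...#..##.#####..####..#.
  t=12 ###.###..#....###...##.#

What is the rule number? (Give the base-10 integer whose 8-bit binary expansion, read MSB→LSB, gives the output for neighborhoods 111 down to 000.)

27

  ###|.  b7=0 t=0,i=9
  ##.|.  b6=0 t=0,i=0
  #.#|.  b5=0 t=0,i=16
  #..|#  b4=1 t=0,i=1
  .##|#  b3=1 t=0,i=8
  .#.|.  b2=0 t=0,i=3
  ..#|#  b1=1 t=0,i=2
  ...|#  b0=1 t=0,i=5
  bits 00011011 = 27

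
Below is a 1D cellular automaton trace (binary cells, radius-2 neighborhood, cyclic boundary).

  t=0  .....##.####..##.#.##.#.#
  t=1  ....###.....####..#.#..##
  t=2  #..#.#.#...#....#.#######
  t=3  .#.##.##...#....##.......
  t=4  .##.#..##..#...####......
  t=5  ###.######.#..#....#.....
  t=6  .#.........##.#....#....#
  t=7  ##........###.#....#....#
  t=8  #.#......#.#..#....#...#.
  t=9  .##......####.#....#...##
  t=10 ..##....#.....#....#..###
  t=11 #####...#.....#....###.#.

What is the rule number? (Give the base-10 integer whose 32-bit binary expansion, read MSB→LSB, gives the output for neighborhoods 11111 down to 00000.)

  [31] ##### => .  t=2,i=20
  [30] ####. => .  t=0,i=10
  [29] ###.# => .  t=5,i=2
  [28] ###.. => .  t=0,i=11
  [27] ##.## => .  t=0,i=7
  [26] ##.#. => .  t=0,i=16
  [25] ##..# => #  t=0,i=12
  [24] ##... => #  t=1,i=0
  [23] #.### => .  t=0,i=8
  [22] #.##. => .  t=0,i=19
  [21] #.#.# => .  t=0,i=17
  [20] #.#.. => #  t=0,i=24
  [19] #..## => #  t=0,i=13
  [18] #..#. => .  t=1,i=17
  [17] #...# => .  t=2,i=9
  [16] #.... => .  t=0,i=1
  [15] .#### => .  t=0,i=9
  [14] .###. => #  t=1,i=5
  [13] .##.# => #  t=0,i=6
  [12] .##.. => #  t=1,i=24
  [11] .#.## => #  t=0,i=18
  [10] .#.#. => #  t=0,i=23
  [9] .#..# => #  t=1,i=21
  [8] .#... => .  t=0,i=0
  [7] ..### => .  t=1,i=4
  [6] ..##. => #  t=0,i=5
  [5] ..#.# => #  t=1,i=18
  [4] ..#.. => #  t=2,i=11
  [3] ...## => #  t=0,i=4
  [2] ...#. => .  t=2,i=10
  [1] ....# => .  t=0,i=3
  [0] ..... => .  t=0,i=2
  bits 00000011000110000111111001111000 = 51936888

51936888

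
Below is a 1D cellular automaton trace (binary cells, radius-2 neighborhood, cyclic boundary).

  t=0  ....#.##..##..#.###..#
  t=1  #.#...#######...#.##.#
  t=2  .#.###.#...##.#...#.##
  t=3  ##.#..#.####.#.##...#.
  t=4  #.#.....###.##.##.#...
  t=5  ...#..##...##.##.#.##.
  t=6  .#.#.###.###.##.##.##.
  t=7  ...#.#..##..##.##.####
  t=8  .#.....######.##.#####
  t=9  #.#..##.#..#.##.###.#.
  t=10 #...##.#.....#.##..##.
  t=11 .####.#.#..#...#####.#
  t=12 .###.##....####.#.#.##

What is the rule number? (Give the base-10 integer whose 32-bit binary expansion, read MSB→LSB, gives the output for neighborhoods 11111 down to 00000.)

  nb #####: next=.  (t=1,i=8, bit31=0)
  nb ####.: next=#  (t=1,i=11, bit30=1)
  nb ###.#: next=.  (t=2,i=5, bit29=0)
  nb ###..: next=#  (t=0,i=18, bit28=1)
  nb ##.##: next=#  (t=1,i=20, bit27=1)
  nb ##.#.: next=#  (t=1,i=1, bit26=1)
  nb ##..#: next=#  (t=0,i=8, bit25=1)
  nb ##...: next=.  (t=1,i=13, bit24=0)
  nb #.###: next=#  (t=0,i=16, bit23=1)
  nb #.##.: next=#  (t=0,i=6, bit22=1)
  nb #.#.#: next=#  (t=2,i=1, bit21=1)
  nb #.#..: next=.  (t=1,i=2, bit20=0)
  nb #..##: next=#  (t=0,i=9, bit19=1)
  nb #..#.: next=.  (t=0,i=13, bit18=0)
  nb #...#: next=#  (t=1,i=4, bit17=1)
  nb #....: next=.  (t=0,i=1, bit16=0)
  nb .####: next=#  (t=1,i=7, bit15=1)
  nb .###.: next=.  (t=0,i=17, bit14=0)
  nb .##.#: next=.  (t=1,i=0, bit13=0)
  nb .##..: next=#  (t=0,i=7, bit12=1)
  nb .#.##: next=.  (t=0,i=5, bit11=0)
  nb .#.#.: next=.  (t=4,i=1, bit10=0)
  nb .#..#: next=.  (t=3,i=4, bit9=0)
  nb .#...: next=#  (t=0,i=0, bit8=1)
  nb ..###: next=.  (t=1,i=6, bit7=0)
  nb ..##.: next=#  (t=0,i=10, bit6=1)
  nb ..#.#: next=.  (t=0,i=4, bit5=0)
  nb ..#..: next=#  (t=0,i=21, bit4=1)
  nb ...##: next=#  (t=1,i=5, bit3=1)
  nb ...#.: next=.  (t=0,i=3, bit2=0)
  nb ....#: next=#  (t=0,i=2, bit1=1)
  nb .....: next=.  (t=4,i=5, bit0=0)
  bits 01011110111010101001000101011010 = 1592430938

1592430938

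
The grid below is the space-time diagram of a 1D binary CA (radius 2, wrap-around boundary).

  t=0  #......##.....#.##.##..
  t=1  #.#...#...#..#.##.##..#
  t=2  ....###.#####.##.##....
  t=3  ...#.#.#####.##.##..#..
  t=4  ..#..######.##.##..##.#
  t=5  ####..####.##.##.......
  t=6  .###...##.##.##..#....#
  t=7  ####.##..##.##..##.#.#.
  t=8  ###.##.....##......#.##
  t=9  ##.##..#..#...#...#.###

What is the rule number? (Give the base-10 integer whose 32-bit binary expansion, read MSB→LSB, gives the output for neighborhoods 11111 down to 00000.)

3639069212

  [31] ##### => #  t=2,i=10
  [30] ####. => #  t=2,i=11
  [29] ###.# => .  t=2,i=6
  [28] ###.. => #  t=5,i=3
  [27] ##.## => #  t=0,i=18
  [26] ##.#. => .  t=1,i=1
  [25] ##..# => .  t=0,i=21
  [24] ##... => .  t=0,i=9
  [23] #.### => #  t=2,i=8
  [22] #.##. => #  t=0,i=16
  [21] #.#.# => #  t=3,i=5
  [20] #.#.. => .  t=1,i=2
  [19] #..## => .  t=1,i=21
  [18] #..#. => #  t=0,i=22
  [17] #...# => #  t=1,i=4
  [16] #.... => #  t=0,i=2
  [15] .#### => #  t=2,i=9
  [14] .###. => #  t=2,i=5
  [13] .##.# => .  t=0,i=17
  [12] .##.. => .  t=0,i=8
  [11] .#.## => #  t=0,i=15
  [10] .#.#. => .  t=3,i=4
  [9] .#..# => #  t=1,i=11
  [8] .#... => .  t=0,i=1
  [7] ..### => .  t=2,i=4
  [6] ..##. => .  t=0,i=7
  [5] ..#.# => .  t=0,i=14
  [4] ..#.. => #  t=0,i=0
  [3] ...## => #  t=0,i=6
  [2] ...#. => #  t=0,i=13
  [1] ....# => .  t=0,i=5
  [0] ..... => .  t=0,i=3
  bits 11011000111001111100101000011100 = 3639069212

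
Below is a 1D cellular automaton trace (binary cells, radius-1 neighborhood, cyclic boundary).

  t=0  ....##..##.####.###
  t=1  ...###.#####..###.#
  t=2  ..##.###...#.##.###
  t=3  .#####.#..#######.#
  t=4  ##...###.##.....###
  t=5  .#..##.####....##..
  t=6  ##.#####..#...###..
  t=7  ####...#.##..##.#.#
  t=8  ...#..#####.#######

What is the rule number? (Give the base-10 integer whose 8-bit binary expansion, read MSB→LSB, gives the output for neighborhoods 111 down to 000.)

  ### -> .   bit 7 = 0  t=0,i=12
  ##. -> #   bit 6 = 1  t=0,i=5
  #.# -> #   bit 5 = 1  t=0,i=10
  #.. -> .   bit 4 = 0  t=0,i=0
  .## -> #   bit 3 = 1  t=0,i=4
  .#. -> #   bit 2 = 1  t=1,i=18
  ..# -> #   bit 1 = 1  t=0,i=3
  ... -> .   bit 0 = 0  t=0,i=1
  bits 01101110 = 110

110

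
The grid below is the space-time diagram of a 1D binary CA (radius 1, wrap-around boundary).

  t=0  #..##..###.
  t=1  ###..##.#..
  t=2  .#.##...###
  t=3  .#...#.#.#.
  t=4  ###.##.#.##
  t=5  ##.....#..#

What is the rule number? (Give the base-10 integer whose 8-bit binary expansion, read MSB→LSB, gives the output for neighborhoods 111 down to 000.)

  [7] ### => #  t=0,i=8
  [6] ##. => .  t=0,i=4
  [5] #.# => .  t=0,i=10
  [4] #.. => #  t=0,i=1
  [3] .## => .  t=0,i=3
  [2] .#. => #  t=0,i=0
  [1] ..# => #  t=0,i=2
  [0] ... => .  t=2,i=6
  bits 10010110 = 150

150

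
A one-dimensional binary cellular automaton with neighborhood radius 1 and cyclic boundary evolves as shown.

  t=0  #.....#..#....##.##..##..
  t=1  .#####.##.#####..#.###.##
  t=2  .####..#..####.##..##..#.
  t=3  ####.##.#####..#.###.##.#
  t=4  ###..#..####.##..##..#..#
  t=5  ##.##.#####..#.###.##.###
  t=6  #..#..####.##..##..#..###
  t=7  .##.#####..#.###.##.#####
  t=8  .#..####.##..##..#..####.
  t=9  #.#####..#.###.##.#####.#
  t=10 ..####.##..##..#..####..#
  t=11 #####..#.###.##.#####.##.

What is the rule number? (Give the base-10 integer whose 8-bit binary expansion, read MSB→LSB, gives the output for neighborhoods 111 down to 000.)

155

  [7] ### => #  t=1,i=2
  [6] ##. => .  t=0,i=15
  [5] #.# => .  t=0,i=16
  [4] #.. => #  t=0,i=1
  [3] .## => #  t=0,i=14
  [2] .#. => .  t=0,i=0
  [1] ..# => #  t=0,i=5
  [0] ... => #  t=0,i=2
  bits 10011011 = 155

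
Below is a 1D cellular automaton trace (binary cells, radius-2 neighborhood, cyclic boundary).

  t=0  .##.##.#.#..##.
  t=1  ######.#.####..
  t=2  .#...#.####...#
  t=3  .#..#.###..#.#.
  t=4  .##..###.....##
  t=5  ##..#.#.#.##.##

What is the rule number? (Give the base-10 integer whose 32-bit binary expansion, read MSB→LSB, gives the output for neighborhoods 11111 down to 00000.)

  ##### -> .   bit 31 = 0  t=1,i=2
  ####. -> .   bit 30 = 0  t=1,i=4
  ###.# -> #   bit 29 = 1  t=1,i=5
  ###.. -> .   bit 28 = 0  t=1,i=12
  ##.## -> #   bit 27 = 1  t=0,i=3
  ##.#. -> .   bit 26 = 0  t=0,i=6
  ##..# -> .   bit 25 = 0  t=0,i=14
  ##... -> #   bit 24 = 1  t=2,i=11
  #.### -> #   bit 23 = 1  t=1,i=9
  #.##. -> #   bit 22 = 1  t=0,i=4
  #.#.# -> #   bit 21 = 1  t=0,i=7
  #.#.. -> #   bit 20 = 1  t=0,i=9
  #..## -> #   bit 19 = 1  t=0,i=0
  #..#. -> .   bit 18 = 0  t=3,i=0
  #...# -> .   bit 17 = 0  t=2,i=3
  #.... -> .   bit 16 = 0  t=4,i=9
  .#### -> #   bit 15 = 1  t=1,i=1
  .###. -> #   bit 14 = 1  t=3,i=7
  .##.# -> #   bit 13 = 1  t=0,i=2
  .##.. -> .   bit 12 = 0  t=0,i=13
  .#.## -> #   bit 11 = 1  t=1,i=8
  .#.#. -> .   bit 10 = 0  t=0,i=8
  .#..# -> #   bit 9 = 1  t=0,i=10
  .#... -> .   bit 8 = 0  t=2,i=2
  ..### -> .   bit 7 = 0  t=1,i=0
  ..##. -> #   bit 6 = 1  t=0,i=1
  ..#.# -> .   bit 5 = 0  t=2,i=5
  ..#.. -> #   bit 4 = 1  t=3,i=1
  ...## -> .   bit 3 = 0  t=4,i=12
  ...#. -> #   bit 2 = 1  t=2,i=4
  ....# -> #   bit 1 = 1  t=4,i=11
  ..... -> #   bit 0 = 1  t=4,i=10
  bits 00101001111110001110101001010111 = 704178775

704178775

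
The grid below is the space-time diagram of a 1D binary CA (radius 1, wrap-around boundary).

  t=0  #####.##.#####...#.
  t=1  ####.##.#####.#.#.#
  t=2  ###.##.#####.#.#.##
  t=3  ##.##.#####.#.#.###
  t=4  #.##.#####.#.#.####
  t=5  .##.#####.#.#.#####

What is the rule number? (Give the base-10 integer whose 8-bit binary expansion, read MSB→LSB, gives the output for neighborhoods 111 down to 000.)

  ###|#  b7=1 t=0,i=1
  ##.|.  b6=0 t=0,i=4
  #.#|#  b5=1 t=0,i=5
  #..|#  b4=1 t=0,i=14
  .##|#  b3=1 t=0,i=0
  .#.|.  b2=0 t=0,i=17
  ..#|#  b1=1 t=0,i=16
  ...|.  b0=0 t=0,i=15
  bits 10111010 = 186

186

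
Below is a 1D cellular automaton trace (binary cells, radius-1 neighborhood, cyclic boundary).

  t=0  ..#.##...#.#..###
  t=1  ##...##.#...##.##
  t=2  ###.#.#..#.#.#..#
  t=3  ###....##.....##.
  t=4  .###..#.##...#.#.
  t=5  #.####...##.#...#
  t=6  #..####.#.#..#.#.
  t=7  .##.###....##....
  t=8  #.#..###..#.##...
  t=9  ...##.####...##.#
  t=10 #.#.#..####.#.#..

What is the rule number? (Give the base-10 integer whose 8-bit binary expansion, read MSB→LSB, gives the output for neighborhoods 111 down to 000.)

  nb ###: next=#  (t=0,i=15, bit7=1)
  nb ##.: next=#  (t=0,i=5, bit6=1)
  nb #.#: next=.  (t=0,i=3, bit5=0)
  nb #..: next=#  (t=0,i=0, bit4=1)
  nb .##: next=.  (t=0,i=4, bit3=0)
  nb .#.: next=.  (t=0,i=2, bit2=0)
  nb ..#: next=#  (t=0,i=1, bit1=1)
  nb ...: next=.  (t=0,i=7, bit0=0)
  bits 11010010 = 210

210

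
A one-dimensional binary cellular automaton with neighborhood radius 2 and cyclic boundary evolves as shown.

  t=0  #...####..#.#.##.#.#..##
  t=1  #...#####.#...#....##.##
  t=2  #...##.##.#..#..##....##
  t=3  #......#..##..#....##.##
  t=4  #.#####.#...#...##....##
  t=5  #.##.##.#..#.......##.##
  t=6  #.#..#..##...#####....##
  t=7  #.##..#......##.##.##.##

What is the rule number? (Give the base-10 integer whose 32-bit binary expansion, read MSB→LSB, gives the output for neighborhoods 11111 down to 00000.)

  nb #####: next=.  (t=1,i=6, bit31=0)
  nb ####.: next=#  (t=0,i=6, bit30=1)
  nb ###.#: next=#  (t=1,i=8, bit29=1)
  nb ###..: next=#  (t=0,i=0, bit28=1)
  nb ##.##: next=.  (t=1,i=21, bit27=0)
  nb ##.#.: next=.  (t=0,i=16, bit26=0)
  nb ##..#: next=#  (t=0,i=8, bit25=1)
  nb ##...: next=.  (t=0,i=1, bit24=0)
  nb #.###: next=#  (t=1,i=22, bit23=1)
  nb #.##.: next=#  (t=0,i=14, bit22=1)
  nb #.#.#: next=.  (t=0,i=12, bit21=0)
  nb #.#..: next=#  (t=0,i=19, bit20=1)
  nb #..##: next=.  (t=0,i=21, bit19=0)
  nb #..#.: next=.  (t=0,i=9, bit18=0)
  nb #...#: next=.  (t=0,i=2, bit17=0)
  nb #....: next=#  (t=1,i=16, bit16=1)
  nb .####: next=#  (t=0,i=5, bit15=1)
  nb .###.: next=#  (t=0,i=23, bit14=1)
  nb .##.#: next=.  (t=0,i=15, bit13=0)
  nb .##..: next=.  (t=2,i=17, bit12=0)
  nb .#.##: next=.  (t=0,i=13, bit11=0)
  nb .#.#.: next=.  (t=0,i=11, bit10=0)
  nb .#..#: next=#  (t=0,i=20, bit9=1)
  nb .#...: next=.  (t=1,i=11, bit8=0)
  nb ..###: next=#  (t=0,i=4, bit7=1)
  nb ..##.: next=.  (t=1,i=19, bit6=0)
  nb ..#.#: next=#  (t=0,i=10, bit5=1)
  nb ..#..: next=.  (t=1,i=14, bit4=0)
  nb ...##: next=.  (t=0,i=3, bit3=0)
  nb ...#.: next=#  (t=1,i=13, bit2=1)
  nb ....#: next=#  (t=1,i=17, bit1=1)
  nb .....: next=#  (t=3,i=3, bit0=1)
  bits 01110010110100011100001010100111 = 1926349479

1926349479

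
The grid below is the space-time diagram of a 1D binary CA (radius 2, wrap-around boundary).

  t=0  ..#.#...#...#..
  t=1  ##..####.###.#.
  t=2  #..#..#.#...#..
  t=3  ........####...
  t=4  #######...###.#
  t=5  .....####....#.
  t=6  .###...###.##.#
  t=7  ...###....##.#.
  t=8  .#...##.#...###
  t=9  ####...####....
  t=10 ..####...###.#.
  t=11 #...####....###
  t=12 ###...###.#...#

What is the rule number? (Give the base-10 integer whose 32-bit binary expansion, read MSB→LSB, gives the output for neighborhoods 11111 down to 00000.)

  [31] ##### => .  t=4,i=1
  [30] ####. => #  t=1,i=6
  [29] ###.# => .  t=1,i=7
  [28] ###.. => #  t=3,i=11
  [27] ##.## => #  t=1,i=8
  [26] ##.#. => #  t=1,i=12
  [25] ##..# => .  t=1,i=2
  [24] ##... => #  t=3,i=12
  [23] #.### => .  t=1,i=9
  [22] #.##. => #  t=1,i=0
  [21] #.#.# => .  t=1,i=13
  [20] #.#.. => #  t=0,i=4
  [19] #..## => #  t=1,i=3
  [18] #..#. => .  t=2,i=2
  [17] #...# => #  t=0,i=6
  [16] #.... => .  t=0,i=14
  [15] .#### => .  t=1,i=5
  [14] .###. => .  t=1,i=10
  [13] .##.# => .  t=6,i=12
  [12] .##.. => .  t=1,i=1
  [11] .#.## => .  t=1,i=14
  [10] .#.#. => .  t=0,i=3
  [9] .#..# => .  t=2,i=1
  [8] .#... => #  t=0,i=5
  [7] ..### => .  t=1,i=4
  [6] ..##. => .  t=7,i=10
  [5] ..#.# => .  t=0,i=2
  [4] ..#.. => .  t=0,i=8
  [3] ...## => .  t=3,i=7
  [2] ...#. => #  t=0,i=1
  [1] ....# => #  t=0,i=0
  [0] ..... => #  t=3,i=0
  bits 01011101010110100000000100000111 = 1566179591

1566179591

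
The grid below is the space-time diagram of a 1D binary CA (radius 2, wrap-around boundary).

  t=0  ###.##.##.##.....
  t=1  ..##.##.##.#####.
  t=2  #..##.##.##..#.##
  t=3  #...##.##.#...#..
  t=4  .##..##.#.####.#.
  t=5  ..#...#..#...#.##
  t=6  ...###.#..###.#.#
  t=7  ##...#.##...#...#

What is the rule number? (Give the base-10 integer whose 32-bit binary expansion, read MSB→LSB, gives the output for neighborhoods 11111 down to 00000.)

  ##### -> #   bit 31 = 1  t=1,i=13
  ####. -> .   bit 30 = 0  t=1,i=14
  ###.# -> #   bit 29 = 1  t=0,i=2
  ###.. -> #   bit 28 = 1  t=1,i=15
  ##.## -> #   bit 27 = 1  t=0,i=3
  ##.#. -> .   bit 26 = 0  t=3,i=9
  ##..# -> .   bit 25 = 0  t=2,i=1
  ##... -> #   bit 24 = 1  t=0,i=12
  #.### -> .   bit 23 = 0  t=1,i=11
  #.##. -> .   bit 22 = 0  t=0,i=4
  #.#.# -> .   bit 21 = 0  t=4,i=8
  #.#.. -> #   bit 20 = 1  t=3,i=10
  #..## -> .   bit 19 = 0  t=2,i=2
  #..#. -> .   bit 18 = 0  t=2,i=12
  #...# -> #   bit 17 = 1  t=1,i=0
  #.... -> #   bit 16 = 1  t=0,i=13
  .#### -> .   bit 15 = 0  t=1,i=12
  .###. -> .   bit 14 = 0  t=0,i=1
  .##.# -> #   bit 13 = 1  t=0,i=5
  .##.. -> #   bit 12 = 1  t=0,i=11
  .#.## -> #   bit 11 = 1  t=2,i=14
  .#.#. -> .   bit 10 = 0  t=6,i=15
  .#..# -> #   bit 9 = 1  t=3,i=15
  .#... -> #   bit 8 = 1  t=3,i=1
  ..### -> .   bit 7 = 0  t=0,i=0
  ..##. -> .   bit 6 = 0  t=1,i=2
  ..#.# -> .   bit 5 = 0  t=2,i=13
  ..#.. -> .   bit 4 = 0  t=3,i=0
  ...## -> .   bit 3 = 0  t=0,i=16
  ...#. -> #   bit 2 = 1  t=3,i=13
  ....# -> #   bit 1 = 1  t=0,i=15
  ..... -> #   bit 0 = 1  t=0,i=14
  bits 10111001000100110011101100000111 = 3105045255

3105045255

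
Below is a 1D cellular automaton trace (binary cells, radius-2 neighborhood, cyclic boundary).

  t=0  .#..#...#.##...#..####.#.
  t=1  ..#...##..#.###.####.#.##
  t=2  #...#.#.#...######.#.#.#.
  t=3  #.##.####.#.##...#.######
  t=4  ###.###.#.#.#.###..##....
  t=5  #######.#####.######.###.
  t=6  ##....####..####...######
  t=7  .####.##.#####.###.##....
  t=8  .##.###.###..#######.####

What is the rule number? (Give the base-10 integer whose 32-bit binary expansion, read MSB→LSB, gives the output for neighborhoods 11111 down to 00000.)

1006356167

  [31] ##### => .  t=2,i=14
  [30] ####. => .  t=0,i=20
  [29] ###.# => #  t=0,i=21
  [28] ###.. => #  t=4,i=16
  [27] ##.## => #  t=1,i=15
  [26] ##.#. => .  t=0,i=22
  [25] ##..# => #  t=1,i=0
  [24] ##... => #  t=0,i=12
  [23] #.### => #  t=1,i=12
  [22] #.##. => #  t=0,i=10
  [21] #.#.# => #  t=1,i=21
  [20] #.#.. => #  t=0,i=23
  [19] #..## => #  t=0,i=17
  [18] #..#. => .  t=0,i=0
  [17] #...# => #  t=0,i=6
  [16] #.... => #  t=4,i=22
  [15] .#### => #  t=0,i=19
  [14] .###. => #  t=1,i=13
  [13] .##.# => .  t=3,i=3
  [12] .##.. => .  t=0,i=11
  [11] .#.## => .  t=0,i=9
  [10] .#.#. => #  t=2,i=5
  [9] .#..# => #  t=0,i=2
  [8] .#... => .  t=0,i=5
  [7] ..### => #  t=0,i=18
  [6] ..##. => #  t=1,i=6
  [5] ..#.# => .  t=0,i=8
  [4] ..#.. => .  t=0,i=1
  [3] ...## => .  t=1,i=5
  [2] ...#. => #  t=0,i=7
  [1] ....# => #  t=4,i=23
  [0] ..... => #  t=7,i=23
  bits 00111011111110111100011011000111 = 1006356167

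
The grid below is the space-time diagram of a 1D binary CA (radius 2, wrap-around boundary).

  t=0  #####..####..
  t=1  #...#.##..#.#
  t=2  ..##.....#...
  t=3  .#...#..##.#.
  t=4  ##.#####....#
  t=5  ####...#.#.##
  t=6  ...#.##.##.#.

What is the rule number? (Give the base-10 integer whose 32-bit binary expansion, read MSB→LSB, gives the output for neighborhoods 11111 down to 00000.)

  #####|.  b31=0 t=0,i=2
  ####.|.  b30=0 t=0,i=3
  ###.#|#  b29=1 t=4,i=1
  ###..|#  b28=1 t=0,i=4
  ##.##|#  b27=1 t=4,i=2
  ##.#.|.  b26=0 t=3,i=10
  ##..#|.  b25=0 t=0,i=5
  ##...|.  b24=0 t=1,i=1
  #.###|#  b23=1 t=4,i=3
  #.##.|.  b22=0 t=1,i=6
  #.#.#|#  b21=1 t=5,i=9
  #.#..|.  b20=0 t=3,i=11
  #..##|#  b19=1 t=0,i=6
  #..#.|#  b18=1 t=1,i=9
  #...#|#  b17=1 t=1,i=2
  #....|#  b16=1 t=2,i=5
  .####|.  b15=0 t=0,i=1
  .###.|#  b14=1 t=4,i=0
  .##.#|.  b13=0 t=3,i=9
  .##..|.  b12=0 t=1,i=0
  .#.##|.  b11=0 t=1,i=5
  .#.#.|#  b10=1 t=5,i=8
  .#..#|#  b9=1 t=3,i=6
  .#...|.  b8=0 t=2,i=10
  ..###|#  b7=1 t=0,i=0
  ..##.|.  b6=0 t=2,i=2
  ..#.#|.  b5=0 t=1,i=4
  ..#..|#  b4=1 t=2,i=9
  ...##|#  b3=1 t=2,i=1
  ...#.|#  b2=1 t=1,i=3
  ....#|.  b1=0 t=2,i=0
  .....|.  b0=0 t=2,i=6
  bits 00111000101011110100011010011100 = 951010972

951010972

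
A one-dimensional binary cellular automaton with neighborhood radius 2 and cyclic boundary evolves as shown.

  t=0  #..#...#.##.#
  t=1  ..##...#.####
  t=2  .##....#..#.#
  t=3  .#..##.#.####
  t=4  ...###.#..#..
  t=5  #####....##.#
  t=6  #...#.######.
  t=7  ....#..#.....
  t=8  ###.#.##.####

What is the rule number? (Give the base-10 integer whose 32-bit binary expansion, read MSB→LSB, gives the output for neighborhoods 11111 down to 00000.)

409855227

  [31] ##### => .  t=5,i=1
  [30] ####. => .  t=1,i=11
  [29] ###.# => .  t=3,i=12
  [28] ###.. => #  t=1,i=12
  [27] ##.## => #  t=0,i=11
  [26] ##.#. => .  t=3,i=0
  [25] ##..# => .  t=0,i=1
  [24] ##... => .  t=1,i=4
  [23] #.### => .  t=1,i=9
  [22] #.##. => #  t=0,i=9
  [21] #.#.# => #  t=2,i=12
  [20] #.#.. => .  t=3,i=1
  [19] #..## => #  t=1,i=1
  [18] #..#. => #  t=0,i=2
  [17] #...# => .  t=0,i=5
  [16] #.... => #  t=2,i=4
  [15] .#### => #  t=1,i=10
  [14] .###. => #  t=4,i=4
  [13] .##.# => #  t=0,i=10
  [12] .##.. => .  t=0,i=0
  [11] .#.## => .  t=0,i=8
  [10] .#.#. => #  t=2,i=11
  [9] .#..# => .  t=2,i=8
  [8] .#... => .  t=0,i=4
  [7] ..### => #  t=4,i=3
  [6] ..##. => #  t=1,i=2
  [5] ..#.# => #  t=0,i=7
  [4] ..#.. => #  t=0,i=3
  [3] ...## => #  t=4,i=2
  [2] ...#. => .  t=0,i=6
  [1] ....# => #  t=2,i=5
  [0] ..... => #  t=4,i=0
  bits 00011000011011011110010011111011 = 409855227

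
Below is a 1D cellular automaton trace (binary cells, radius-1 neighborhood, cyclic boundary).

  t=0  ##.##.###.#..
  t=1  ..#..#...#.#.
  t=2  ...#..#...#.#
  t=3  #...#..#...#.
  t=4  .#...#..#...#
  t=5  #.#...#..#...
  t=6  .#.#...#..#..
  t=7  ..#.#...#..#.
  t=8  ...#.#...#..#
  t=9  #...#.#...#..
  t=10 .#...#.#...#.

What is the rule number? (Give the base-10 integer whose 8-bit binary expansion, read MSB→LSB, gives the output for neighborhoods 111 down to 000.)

48

  ###|.  b7=0 t=0,i=7
  ##.|.  b6=0 t=0,i=1
  #.#|#  b5=1 t=0,i=2
  #..|#  b4=1 t=0,i=11
  .##|.  b3=0 t=0,i=0
  .#.|.  b2=0 t=0,i=10
  ..#|.  b1=0 t=0,i=12
  ...|.  b0=0 t=1,i=0
  bits 00110000 = 48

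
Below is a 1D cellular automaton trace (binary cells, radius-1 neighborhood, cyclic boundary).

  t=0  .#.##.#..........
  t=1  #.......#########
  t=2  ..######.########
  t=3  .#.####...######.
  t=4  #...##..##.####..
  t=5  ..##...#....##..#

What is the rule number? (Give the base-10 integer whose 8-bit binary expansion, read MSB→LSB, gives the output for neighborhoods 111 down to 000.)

131

  [7] ### => #  t=1,i=9
  [6] ##. => .  t=0,i=4
  [5] #.# => .  t=0,i=2
  [4] #.. => .  t=0,i=7
  [3] .## => .  t=0,i=3
  [2] .#. => .  t=0,i=1
  [1] ..# => #  t=0,i=0
  [0] ... => #  t=0,i=8
  bits 10000011 = 131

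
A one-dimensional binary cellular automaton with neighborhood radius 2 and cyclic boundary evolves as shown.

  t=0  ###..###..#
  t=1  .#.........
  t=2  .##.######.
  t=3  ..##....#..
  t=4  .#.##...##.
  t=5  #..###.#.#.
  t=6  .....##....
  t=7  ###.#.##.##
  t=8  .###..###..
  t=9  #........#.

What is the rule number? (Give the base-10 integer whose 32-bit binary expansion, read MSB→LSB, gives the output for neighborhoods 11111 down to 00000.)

1833185561

  ##### -> .   bit 31 = 0  t=2,i=6
  ####. -> #   bit 30 = 1  t=0,i=1
  ###.# -> #   bit 29 = 1  t=5,i=5
  ###.. -> .   bit 28 = 0  t=0,i=2
  ##.## -> #   bit 27 = 1  t=2,i=3
  ##.#. -> #   bit 26 = 1  t=5,i=6
  ##..# -> .   bit 25 = 0  t=0,i=3
  ##... -> #   bit 24 = 1  t=3,i=4
  #.### -> .   bit 23 = 0  t=2,i=4
  #.##. -> #   bit 22 = 1  t=4,i=3
  #.#.# -> .   bit 21 = 0  t=5,i=7
  #.#.. -> .   bit 20 = 0  t=5,i=0
  #..## -> .   bit 19 = 0  t=0,i=4
  #..#. -> #   bit 18 = 1  t=4,i=0
  #...# -> .   bit 17 = 0  t=4,i=6
  #.... -> .   bit 16 = 0  t=1,i=3
  .#### -> .   bit 15 = 0  t=0,i=0
  .###. -> .   bit 14 = 0  t=0,i=6
  .##.# -> #   bit 13 = 1  t=2,i=2
  .##.. -> #   bit 12 = 1  t=3,i=3
  .#.## -> .   bit 11 = 0  t=4,i=2
  .#.#. -> .   bit 10 = 0  t=5,i=8
  .#..# -> .   bit 9 = 0  t=5,i=1
  .#... -> #   bit 8 = 1  t=1,i=2
  ..### -> .   bit 7 = 0  t=0,i=5
  ..##. -> .   bit 6 = 0  t=2,i=1
  ..#.# -> .   bit 5 = 0  t=4,i=1
  ..#.. -> #   bit 4 = 1  t=1,i=1
  ...## -> #   bit 3 = 1  t=3,i=1
  ...#. -> .   bit 2 = 0  t=1,i=0
  ....# -> .   bit 1 = 0  t=1,i=10
  ..... -> #   bit 0 = 1  t=1,i=4
  bits 01101101010001000011000100011001 = 1833185561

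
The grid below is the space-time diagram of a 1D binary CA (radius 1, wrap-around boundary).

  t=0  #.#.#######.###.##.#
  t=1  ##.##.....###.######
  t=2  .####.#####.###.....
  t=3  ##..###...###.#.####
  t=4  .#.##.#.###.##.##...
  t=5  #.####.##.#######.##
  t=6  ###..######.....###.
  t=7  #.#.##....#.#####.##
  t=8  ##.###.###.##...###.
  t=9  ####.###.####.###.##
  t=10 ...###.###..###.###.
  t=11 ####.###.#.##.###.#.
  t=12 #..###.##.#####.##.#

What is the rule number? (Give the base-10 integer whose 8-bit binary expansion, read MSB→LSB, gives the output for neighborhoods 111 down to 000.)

107

  ### -> .   bit 7 = 0  t=0,i=5
  ##. -> #   bit 6 = 1  t=0,i=0
  #.# -> #   bit 5 = 1  t=0,i=1
  #.. -> .   bit 4 = 0  t=1,i=5
  .## -> #   bit 3 = 1  t=0,i=4
  .#. -> .   bit 2 = 0  t=0,i=2
  ..# -> #   bit 1 = 1  t=1,i=9
  ... -> #   bit 0 = 1  t=1,i=6
  bits 01101011 = 107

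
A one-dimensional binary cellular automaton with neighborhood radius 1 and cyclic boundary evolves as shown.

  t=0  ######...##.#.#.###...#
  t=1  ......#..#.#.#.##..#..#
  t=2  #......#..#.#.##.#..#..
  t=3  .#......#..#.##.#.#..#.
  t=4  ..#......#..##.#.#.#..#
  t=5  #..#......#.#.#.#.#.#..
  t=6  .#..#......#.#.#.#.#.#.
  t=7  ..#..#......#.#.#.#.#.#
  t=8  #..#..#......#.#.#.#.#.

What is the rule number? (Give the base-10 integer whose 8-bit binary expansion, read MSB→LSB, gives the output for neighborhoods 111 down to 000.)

  [7] ### => .  t=0,i=0
  [6] ##. => .  t=0,i=5
  [5] #.# => #  t=0,i=11
  [4] #.. => #  t=0,i=6
  [3] .## => #  t=0,i=9
  [2] .#. => .  t=0,i=12
  [1] ..# => .  t=0,i=8
  [0] ... => .  t=0,i=7
  bits 00111000 = 56

56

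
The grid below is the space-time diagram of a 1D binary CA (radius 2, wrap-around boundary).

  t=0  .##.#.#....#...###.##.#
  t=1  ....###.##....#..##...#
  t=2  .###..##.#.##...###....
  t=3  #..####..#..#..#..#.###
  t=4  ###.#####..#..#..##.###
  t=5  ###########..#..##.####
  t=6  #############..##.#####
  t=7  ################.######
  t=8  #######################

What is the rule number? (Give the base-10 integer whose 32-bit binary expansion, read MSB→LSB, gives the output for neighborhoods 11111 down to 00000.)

4206728299

  [31] ##### => #  t=4,i=0
  [30] ####. => #  t=3,i=5
  [29] ###.# => #  t=0,i=17
  [28] ###.. => #  t=2,i=3
  [27] ##.## => #  t=0,i=18
  [26] ##.#. => .  t=0,i=3
  [25] ##..# => #  t=2,i=4
  [24] ##... => .  t=1,i=10
  [23] #.### => #  t=3,i=20
  [22] #.##. => .  t=0,i=1
  [21] #.#.# => #  t=0,i=4
  [20] #.#.. => #  t=0,i=6
  [19] #..## => #  t=1,i=16
  [18] #..#. => #  t=3,i=8
  [17] #...# => .  t=0,i=13
  [16] #.... => #  t=0,i=8
  [15] .#### => #  t=3,i=4
  [14] .###. => .  t=0,i=16
  [13] .##.# => .  t=0,i=2
  [12] .##.. => #  t=1,i=9
  [11] .#.## => .  t=0,i=0
  [10] .#.#. => #  t=0,i=5
  [9] .#..# => .  t=1,i=15
  [8] .#... => .  t=0,i=7
  [7] ..### => .  t=0,i=15
  [6] ..##. => #  t=1,i=17
  [5] ..#.# => #  t=3,i=18
  [4] ..#.. => .  t=0,i=11
  [3] ...## => #  t=0,i=14
  [2] ...#. => .  t=0,i=10
  [1] ....# => #  t=0,i=9
  [0] ..... => #  t=2,i=21
  bits 11111010101111011001010001101011 = 4206728299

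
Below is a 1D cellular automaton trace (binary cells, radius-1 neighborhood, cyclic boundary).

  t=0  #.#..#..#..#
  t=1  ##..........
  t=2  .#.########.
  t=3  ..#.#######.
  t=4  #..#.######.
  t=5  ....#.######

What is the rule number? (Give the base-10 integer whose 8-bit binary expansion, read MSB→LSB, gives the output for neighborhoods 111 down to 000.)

  [7] ### => #  t=2,i=4
  [6] ##. => #  t=0,i=0
  [5] #.# => #  t=0,i=1
  [4] #.. => .  t=0,i=3
  [3] .## => .  t=0,i=11
  [2] .#. => .  t=0,i=2
  [1] ..# => .  t=0,i=4
  [0] ... => #  t=1,i=3
  bits 11100001 = 225

225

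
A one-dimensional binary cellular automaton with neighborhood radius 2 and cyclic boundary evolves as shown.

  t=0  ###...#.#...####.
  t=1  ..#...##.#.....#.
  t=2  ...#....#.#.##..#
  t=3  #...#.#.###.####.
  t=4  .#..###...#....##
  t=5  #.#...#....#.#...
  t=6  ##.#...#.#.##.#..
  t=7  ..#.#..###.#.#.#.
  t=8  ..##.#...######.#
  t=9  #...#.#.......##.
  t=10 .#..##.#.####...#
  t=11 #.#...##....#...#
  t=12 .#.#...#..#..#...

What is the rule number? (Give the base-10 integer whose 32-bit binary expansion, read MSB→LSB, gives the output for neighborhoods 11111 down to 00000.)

912529187

  #####|.  b31=0 t=8,i=11
  ####.|.  b30=0 t=0,i=14
  ###.#|#  b29=1 t=0,i=15
  ###..|#  b28=1 t=0,i=2
  ##.##|.  b27=0 t=0,i=16
  ##.#.|#  b26=1 t=1,i=8
  ##..#|#  b25=1 t=2,i=14
  ##...|.  b24=0 t=0,i=3
  #.###|.  b23=0 t=0,i=0
  #.##.|#  b22=1 t=2,i=12
  #.#.#|#  b21=1 t=2,i=10
  #.#..|.  b20=0 t=0,i=8
  #..##|.  b19=0 t=4,i=3
  #..#.|#  b18=1 t=2,i=15
  #...#|.  b17=0 t=0,i=4
  #....|.  b16=0 t=1,i=11
  .####|.  b15=0 t=0,i=13
  .###.|.  b14=0 t=0,i=1
  .##.#|.  b13=0 t=1,i=7
  .##..|#  b12=1 t=2,i=13
  .#.##|.  b11=0 t=2,i=11
  .#.#.|#  b10=1 t=0,i=7
  .#..#|#  b9=1 t=4,i=2
  .#...|#  b8=1 t=0,i=9
  ..###|.  b7=0 t=0,i=12
  ..##.|.  b6=0 t=1,i=6
  ..#.#|#  b5=1 t=0,i=6
  ..#..|.  b4=0 t=1,i=2
  ...##|.  b3=0 t=0,i=11
  ...#.|.  b2=0 t=0,i=5
  ....#|#  b1=1 t=1,i=13
  .....|#  b0=1 t=1,i=12
  bits 00110110011001000001011100100011 = 912529187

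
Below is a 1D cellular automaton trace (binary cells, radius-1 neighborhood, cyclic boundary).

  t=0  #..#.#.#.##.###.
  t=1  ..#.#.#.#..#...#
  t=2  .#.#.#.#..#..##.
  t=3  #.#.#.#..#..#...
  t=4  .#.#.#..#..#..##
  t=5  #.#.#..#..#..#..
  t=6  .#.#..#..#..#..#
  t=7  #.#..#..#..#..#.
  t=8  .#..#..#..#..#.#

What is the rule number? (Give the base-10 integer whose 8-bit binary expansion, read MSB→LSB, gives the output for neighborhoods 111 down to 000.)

35

  ###|.  b7=0 t=0,i=13
  ##.|.  b6=0 t=0,i=10
  #.#|#  b5=1 t=0,i=4
  #..|.  b4=0 t=0,i=1
  .##|.  b3=0 t=0,i=9
  .#.|.  b2=0 t=0,i=0
  ..#|#  b1=1 t=0,i=2
  ...|#  b0=1 t=1,i=13
  bits 00100011 = 35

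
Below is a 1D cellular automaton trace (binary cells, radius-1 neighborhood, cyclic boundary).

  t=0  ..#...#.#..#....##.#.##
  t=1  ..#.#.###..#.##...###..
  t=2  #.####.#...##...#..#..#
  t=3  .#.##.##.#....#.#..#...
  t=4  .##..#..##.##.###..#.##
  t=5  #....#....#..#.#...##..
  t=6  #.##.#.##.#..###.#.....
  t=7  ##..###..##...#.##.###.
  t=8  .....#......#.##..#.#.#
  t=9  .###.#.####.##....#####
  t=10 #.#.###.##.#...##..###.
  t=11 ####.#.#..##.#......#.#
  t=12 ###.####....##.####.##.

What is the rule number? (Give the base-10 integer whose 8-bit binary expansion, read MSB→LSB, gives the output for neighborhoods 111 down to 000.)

  ###|#  b7=1 t=1,i=7
  ##.|.  b6=0 t=0,i=17
  #.#|#  b5=1 t=0,i=7
  #..|.  b4=0 t=0,i=0
  .##|.  b3=0 t=0,i=16
  .#.|#  b2=1 t=0,i=2
  ..#|.  b1=0 t=0,i=1
  ...|#  b0=1 t=0,i=4
  bits 10100101 = 165

165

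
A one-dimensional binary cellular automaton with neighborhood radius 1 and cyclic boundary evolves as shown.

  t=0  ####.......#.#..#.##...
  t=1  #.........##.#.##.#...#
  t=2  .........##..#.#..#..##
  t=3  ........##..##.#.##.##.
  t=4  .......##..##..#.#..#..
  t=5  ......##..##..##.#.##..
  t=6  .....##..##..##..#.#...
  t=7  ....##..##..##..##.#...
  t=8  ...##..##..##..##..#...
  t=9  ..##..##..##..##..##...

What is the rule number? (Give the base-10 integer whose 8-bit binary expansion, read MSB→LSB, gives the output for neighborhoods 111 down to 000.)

  [7] ### => .  t=0,i=1
  [6] ##. => .  t=0,i=3
  [5] #.# => .  t=0,i=12
  [4] #.. => .  t=0,i=4
  [3] .## => #  t=0,i=0
  [2] .#. => #  t=0,i=11
  [1] ..# => #  t=0,i=10
  [0] ... => .  t=0,i=5
  bits 00001110 = 14

14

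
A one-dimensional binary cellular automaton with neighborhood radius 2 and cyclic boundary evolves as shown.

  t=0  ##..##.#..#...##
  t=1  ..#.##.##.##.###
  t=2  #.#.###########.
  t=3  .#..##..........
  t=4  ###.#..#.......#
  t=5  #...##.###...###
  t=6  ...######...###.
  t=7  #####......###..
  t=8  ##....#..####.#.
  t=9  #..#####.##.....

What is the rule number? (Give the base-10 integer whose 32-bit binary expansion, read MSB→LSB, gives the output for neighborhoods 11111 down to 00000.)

181528574

  ##### -> .   bit 31 = 0  t=2,i=6
  ####. -> .   bit 30 = 0  t=0,i=0
  ###.# -> .   bit 29 = 0  t=2,i=14
  ###.. -> .   bit 28 = 0  t=0,i=1
  ##.## -> #   bit 27 = 1  t=1,i=6
  ##.#. -> .   bit 26 = 0  t=0,i=6
  ##..# -> #   bit 25 = 1  t=0,i=2
  ##... -> .   bit 24 = 0  t=3,i=6
  #.### -> #   bit 23 = 1  t=1,i=13
  #.##. -> #   bit 22 = 1  t=1,i=4
  #.#.# -> .   bit 21 = 0  t=2,i=0
  #.#.. -> #   bit 20 = 1  t=0,i=7
  #..## -> .   bit 19 = 0  t=0,i=3
  #..#. -> .   bit 18 = 0  t=0,i=9
  #...# -> .   bit 17 = 0  t=0,i=12
  #.... -> #   bit 16 = 1  t=3,i=7
  .#### -> #   bit 15 = 1  t=0,i=15
  .###. -> #   bit 14 = 1  t=1,i=14
  .##.# -> #   bit 13 = 1  t=0,i=5
  .##.. -> .   bit 12 = 0  t=3,i=5
  .#.## -> .   bit 11 = 0  t=1,i=3
  .#.#. -> #   bit 10 = 1  t=2,i=1
  .#..# -> #   bit 9 = 1  t=0,i=8
  .#... -> #   bit 8 = 1  t=0,i=11
  ..### -> #   bit 7 = 1  t=0,i=14
  ..##. -> #   bit 6 = 1  t=0,i=4
  ..#.# -> #   bit 5 = 1  t=1,i=2
  ..#.. -> #   bit 4 = 1  t=0,i=10
  ...## -> #   bit 3 = 1  t=0,i=13
  ...#. -> #   bit 2 = 1  t=3,i=0
  ....# -> #   bit 1 = 1  t=3,i=15
  ..... -> .   bit 0 = 0  t=3,i=8
  bits 00001010110100011110011111111110 = 181528574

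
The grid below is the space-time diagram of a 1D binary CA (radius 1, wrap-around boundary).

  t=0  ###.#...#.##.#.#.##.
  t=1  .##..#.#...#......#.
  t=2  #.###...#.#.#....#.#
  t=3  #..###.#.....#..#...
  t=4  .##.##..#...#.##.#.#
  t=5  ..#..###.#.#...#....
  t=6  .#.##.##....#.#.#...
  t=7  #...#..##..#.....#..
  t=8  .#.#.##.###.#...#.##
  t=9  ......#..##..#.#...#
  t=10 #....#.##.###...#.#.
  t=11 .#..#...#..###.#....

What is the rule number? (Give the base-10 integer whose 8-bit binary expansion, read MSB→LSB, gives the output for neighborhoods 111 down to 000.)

  ###|#  b7=1 t=0,i=1
  ##.|#  b6=1 t=0,i=2
  #.#|.  b5=0 t=0,i=3
  #..|#  b4=1 t=0,i=5
  .##|.  b3=0 t=0,i=0
  .#.|.  b2=0 t=0,i=4
  ..#|#  b1=1 t=0,i=7
  ...|.  b0=0 t=0,i=6
  bits 11010010 = 210

210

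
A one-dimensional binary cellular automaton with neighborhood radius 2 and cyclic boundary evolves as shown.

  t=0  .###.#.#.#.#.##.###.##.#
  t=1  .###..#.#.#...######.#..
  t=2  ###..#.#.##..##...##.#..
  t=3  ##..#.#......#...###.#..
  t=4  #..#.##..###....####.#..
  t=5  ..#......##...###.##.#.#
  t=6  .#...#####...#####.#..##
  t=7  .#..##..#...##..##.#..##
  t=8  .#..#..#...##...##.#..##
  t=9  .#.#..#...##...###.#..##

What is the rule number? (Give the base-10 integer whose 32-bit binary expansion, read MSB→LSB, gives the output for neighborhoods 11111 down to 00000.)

1754555595

  #####|.  b31=0 t=1,i=16
  ####.|#  b30=1 t=1,i=18
  ###.#|#  b29=1 t=0,i=3
  ###..|.  b28=0 t=1,i=3
  ##.##|#  b27=1 t=0,i=15
  ##.#.|.  b26=0 t=0,i=4
  ##..#|.  b25=0 t=1,i=4
  ##...|.  b24=0 t=2,i=15
  #.###|#  b23=1 t=0,i=1
  #.##.|.  b22=0 t=0,i=13
  #.#.#|.  b21=0 t=0,i=5
  #.#..|#  b20=1 t=1,i=10
  #..##|.  b19=0 t=2,i=12
  #..#.|#  b18=1 t=1,i=5
  #...#|.  b17=0 t=1,i=12
  #....|.  b16=0 t=3,i=8
  .####|.  b15=0 t=1,i=15
  .###.|#  b14=1 t=0,i=2
  .##.#|#  b13=1 t=0,i=14
  .##..|.  b12=0 t=2,i=10
  .#.##|.  b11=0 t=0,i=0
  .#.#.|#  b10=1 t=0,i=6
  .#..#|.  b9=0 t=2,i=22
  .#...|.  b8=0 t=1,i=11
  ..###|#  b7=1 t=1,i=1
  ..##.|#  b6=1 t=2,i=13
  ..#.#|.  b5=0 t=1,i=6
  ..#..|.  b4=0 t=3,i=13
  ...##|#  b3=1 t=1,i=0
  ...#.|.  b2=0 t=3,i=12
  ....#|#  b1=1 t=3,i=11
  .....|#  b0=1 t=3,i=9
  bits 01101000100101000110010011001011 = 1754555595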